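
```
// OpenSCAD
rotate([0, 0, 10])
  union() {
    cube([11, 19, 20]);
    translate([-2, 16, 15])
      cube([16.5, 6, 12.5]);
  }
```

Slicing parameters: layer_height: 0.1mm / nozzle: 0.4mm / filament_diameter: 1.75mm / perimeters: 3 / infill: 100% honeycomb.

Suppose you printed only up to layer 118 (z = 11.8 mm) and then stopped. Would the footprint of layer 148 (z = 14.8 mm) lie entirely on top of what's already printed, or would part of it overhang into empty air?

entirely on top

Compare the two slices. At z = 11.8: the 11×19 cube contributes its full rectangle (area 209.00 mm²); the cube at (-2, 16) does not reach this height (z outside [15, 27.5]); Combining (union): only the 11×19 cube is present, so the union is just that shape — area = 209.00 mm²; (rotated 10° about Z; rotation is an isometry so areas/perimeters/island counts are preserved). At z = 14.8: the cube is present — its section is the full 11×19 rectangle (area 209.00 mm²); the cube at (-2, 16) is not intersected at this z (z outside [15, 27.5]); Merging all regions: only the 11×19 cube is present, so the union is just that shape — area = 209.00 mm²; (rotated 10° about Z; rotation is an isometry so areas/perimeters/island counts are preserved). Checking containment: the cross-section at z = 14.8 is a subset of the cross-section at z = 11.8.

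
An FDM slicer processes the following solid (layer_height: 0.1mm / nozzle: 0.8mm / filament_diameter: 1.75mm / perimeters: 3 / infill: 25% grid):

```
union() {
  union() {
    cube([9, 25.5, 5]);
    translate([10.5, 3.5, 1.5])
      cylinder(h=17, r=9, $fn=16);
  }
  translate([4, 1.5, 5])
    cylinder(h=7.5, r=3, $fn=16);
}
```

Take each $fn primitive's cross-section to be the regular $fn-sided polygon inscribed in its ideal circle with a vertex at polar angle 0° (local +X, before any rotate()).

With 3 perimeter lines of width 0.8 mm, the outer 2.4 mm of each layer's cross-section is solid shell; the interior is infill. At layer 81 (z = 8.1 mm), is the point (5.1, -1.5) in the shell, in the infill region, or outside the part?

shell

At z = 8.1 mm: the cube is absent (z outside [0, 5]); the r=9 cylinder at (10.5, 3.5) gives a regular 16-gon of circumradius 9 (constant along its height); Merging all regions: only the r=9 cylinder at (10.5, 3.5) is present, so the union is just that shape — 1 connected region; the r=3 cylinder at (4, 1.5) contributes a regular 16-gon of circumradius 3; Taking the union: the regions partially overlap (shared area 24.56 mm²), so overlapping operands fuse into one piece — 1 connected region. Overall, the cross-section is a single solid region. The nearest boundary edge runs (4.14, -2.86)→(3.11, -1.32); distance from the point to it = 1.56 mm. The point is inside the cross-section, 1.56 mm from the nearest boundary — within the 2.4 mm shell band (3 × 0.8).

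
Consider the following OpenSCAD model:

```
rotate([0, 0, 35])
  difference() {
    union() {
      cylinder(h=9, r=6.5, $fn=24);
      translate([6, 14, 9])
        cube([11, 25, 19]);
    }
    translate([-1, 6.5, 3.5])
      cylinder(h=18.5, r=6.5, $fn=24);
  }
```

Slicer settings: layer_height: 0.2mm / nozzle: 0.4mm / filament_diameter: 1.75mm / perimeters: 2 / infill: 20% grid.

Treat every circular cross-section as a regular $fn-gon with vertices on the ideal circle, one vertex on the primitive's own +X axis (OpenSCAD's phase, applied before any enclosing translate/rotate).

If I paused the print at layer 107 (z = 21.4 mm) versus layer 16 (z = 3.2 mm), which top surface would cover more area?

layer 107 (z = 21.4 mm)

Layer 107 (z = 21.4): the cylinder is not intersected at this z (z outside [0, 9]); the 11×25 cube at (6, 14) contributes its full rectangle (area 275.00 mm²); Taking the union: only the 11×25 cube at (6, 14) is present, so the union is just that shape — area = 275.00 mm²; the r=6.5 cylinder at (-1, 6.5) contributes a regular 24-gon of circumradius 6.5 (area = (24/2)·6.500²·sin(360°/24) = 131.22 mm²); Subtracting the remaining from the first: starting from the result so far (275.00 mm²), the r=6.5 cylinder at (-1, 6.5) misses the remaining region (no effect) — area = 275.00 mm²; (whole slice rotated 35° about Z — lengths, areas and connectivity unchanged). So its area = 275.00 mm². Layer 16 (z = 3.2): the cylinder: section is a regular 24-gon, circumradius r=6.5 (area = (24/2)·6.500²·sin(360°/24) = 131.22 mm²); the cube at (6, 14) is not intersected at this z (z outside [9, 28]); Taking the union: only the r=6.5 cylinder is present, so the union is just that shape — area = 131.22 mm²; the cylinder at (-1, 6.5) is absent (z outside [3.5, 22]); Taking the first minus the rest: none of the subtracted shapes is present at this height, so that combined region is unchanged — area = 131.22 mm²; (rotated 35° about Z; rotation is an isometry so areas/perimeters/island counts are preserved). So its area = 131.22 mm². Layer 107 is larger (275.00 vs 131.22 mm²).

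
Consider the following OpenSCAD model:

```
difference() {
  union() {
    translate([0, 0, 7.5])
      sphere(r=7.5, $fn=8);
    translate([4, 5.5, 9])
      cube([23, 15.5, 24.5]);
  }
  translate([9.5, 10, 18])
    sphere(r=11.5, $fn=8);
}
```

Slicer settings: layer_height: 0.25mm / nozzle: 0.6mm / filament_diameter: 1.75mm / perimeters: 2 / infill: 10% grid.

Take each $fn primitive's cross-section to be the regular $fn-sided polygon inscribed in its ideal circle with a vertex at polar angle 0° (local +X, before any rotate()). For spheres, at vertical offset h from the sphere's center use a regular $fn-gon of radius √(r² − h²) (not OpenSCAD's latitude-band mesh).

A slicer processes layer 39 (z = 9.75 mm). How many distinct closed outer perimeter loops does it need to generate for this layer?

At z = 9.75 mm: the r=7.5 sphere contributes a regular 8-gon of circumradius √(7.5²−2.25²) = 7.155; the 23×15.5 cube at (4, 5.5) contributes its full rectangle; Taking the union: the 2 present regions are separate (no shared area or edge), so areas and boundary lengths simply add and each stays a separate island — 2 connected regions; the r=11.5 sphere at (9.5, 10) slices to a regular 8-gon of circumradius 8.012 (√(r²−h²) with h=8.25 from center); Taking the first minus the rest: starting from that combined region, the r=11.5 sphere at (9.5, 10) partially overlaps it — only the 142.06 mm² overlap (of its 181.55 mm²) is removed, clipping the outline — 2 connected regions. The result has 2 disconnected regions.

2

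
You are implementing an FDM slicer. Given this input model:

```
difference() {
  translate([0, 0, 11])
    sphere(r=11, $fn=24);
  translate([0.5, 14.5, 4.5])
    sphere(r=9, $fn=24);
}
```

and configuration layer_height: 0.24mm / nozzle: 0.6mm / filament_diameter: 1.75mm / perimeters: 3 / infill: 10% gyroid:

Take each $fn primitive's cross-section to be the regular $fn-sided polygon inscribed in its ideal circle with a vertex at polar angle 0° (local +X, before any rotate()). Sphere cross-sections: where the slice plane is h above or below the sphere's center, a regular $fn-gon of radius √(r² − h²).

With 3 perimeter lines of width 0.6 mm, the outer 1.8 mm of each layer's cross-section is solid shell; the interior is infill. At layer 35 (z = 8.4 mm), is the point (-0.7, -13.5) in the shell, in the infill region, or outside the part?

outside

At z = 8.4 mm: the sphere: section is a regular 24-gon, circumradius = √(r²−h²) = √(11²−2.6²) = 10.688; the r=9 sphere at (0.5, 14.5) contributes a regular 24-gon of circumradius √(9²−3.9²) = 8.111; After the difference (first − rest): starting from the r=11 sphere, the r=9 sphere at (0.5, 14.5) partially overlaps it — only the 33.28 mm² overlap (of its 204.33 mm²) is removed, clipping the outline — 1 connected region. Overall, the cross-section is a single solid region. The nearest boundary edge runs (-0.00, -10.69)→(-2.77, -10.32); distance from the point to it = 2.88 mm. The point is not inside any of the regions above, so it lies outside the cross-section (2.88 mm from the nearest boundary).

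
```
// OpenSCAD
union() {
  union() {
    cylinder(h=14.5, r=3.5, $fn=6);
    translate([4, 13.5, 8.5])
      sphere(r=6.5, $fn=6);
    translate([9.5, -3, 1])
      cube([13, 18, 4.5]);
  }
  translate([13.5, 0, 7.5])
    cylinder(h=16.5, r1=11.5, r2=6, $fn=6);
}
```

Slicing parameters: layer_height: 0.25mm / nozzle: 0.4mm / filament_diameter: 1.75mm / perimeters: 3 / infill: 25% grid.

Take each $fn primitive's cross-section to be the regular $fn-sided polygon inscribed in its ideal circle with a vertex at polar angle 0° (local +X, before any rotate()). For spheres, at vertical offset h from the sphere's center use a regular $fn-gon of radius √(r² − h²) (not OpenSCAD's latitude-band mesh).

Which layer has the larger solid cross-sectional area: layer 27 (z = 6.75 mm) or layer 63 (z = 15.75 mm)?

layer 63 (z = 15.75 mm)

Layer 27 (z = 6.75): the r=3.5 cylinder gives a regular 6-gon of circumradius 3.5 (constant along its height) (area = (6/2)·3.500²·sin(360°/6) = 31.83 mm²); the r=6.5 sphere at (4, 13.5) contributes a regular 6-gon of circumradius √(6.5²−1.75²) = 6.260 (area = (6/2)·6.260²·sin(360°/6) = 101.81 mm²); the cube at (9.5, -3) does not reach this height (z outside [1, 5.5]); Taking the union: the 2 present regions are separate (no shared area or edge), so areas and boundary lengths simply add and each stays a separate island — area = 133.64 mm²; the cone at (13.5, 0) does not reach this height (z outside [7.5, 24]); Combining (union): only the result so far is present, so the union is just that shape — area = 133.64 mm². So its area = 133.64 mm². Layer 63 (z = 15.75): the cylinder is absent (z outside [0, 14.5]); the sphere at (4, 13.5) does not reach this height (|z−center|=7.250 > r=6.5); the cube at (9.5, -3) does not reach this height (z outside [1, 5.5]); Combining (union): nothing is present at this height; the cone at (13.5, 0) contributes a regular 6-gon of circumradius 8.750 (interpolated between r1=11.5 and r2=6 at t=0.500) (area = (6/2)·8.750²·sin(360°/6) = 198.92 mm²); Merging all regions: only the cone at (13.5, 0) is present, so the union is just that shape — area = 198.92 mm². So its area = 198.92 mm². Layer 63 is larger (198.92 vs 133.64 mm²).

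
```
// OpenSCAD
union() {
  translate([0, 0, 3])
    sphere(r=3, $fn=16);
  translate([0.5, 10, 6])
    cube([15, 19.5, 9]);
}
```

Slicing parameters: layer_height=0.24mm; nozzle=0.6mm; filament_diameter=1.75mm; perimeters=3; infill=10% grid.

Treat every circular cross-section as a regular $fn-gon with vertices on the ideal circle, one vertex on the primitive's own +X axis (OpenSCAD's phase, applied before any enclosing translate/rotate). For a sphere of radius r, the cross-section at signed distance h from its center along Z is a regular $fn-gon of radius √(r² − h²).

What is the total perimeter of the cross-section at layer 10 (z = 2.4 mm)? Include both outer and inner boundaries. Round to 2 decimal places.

18.35 mm

At z = 2.4 mm: the r=3 sphere contributes a regular 16-gon of circumradius √(3²−0.6²) = 2.939 (perimeter = 2·16·2.939·sin(180°/16) = 18.35 mm); the cube at (0.5, 10) is absent (z outside [6, 15]); Merging all regions: only the r=3 sphere is present, so the union is just that shape — boundary = 18.35 mm. Overall, the cross-section is a single solid region. Total boundary length (outer) = 18.35 mm.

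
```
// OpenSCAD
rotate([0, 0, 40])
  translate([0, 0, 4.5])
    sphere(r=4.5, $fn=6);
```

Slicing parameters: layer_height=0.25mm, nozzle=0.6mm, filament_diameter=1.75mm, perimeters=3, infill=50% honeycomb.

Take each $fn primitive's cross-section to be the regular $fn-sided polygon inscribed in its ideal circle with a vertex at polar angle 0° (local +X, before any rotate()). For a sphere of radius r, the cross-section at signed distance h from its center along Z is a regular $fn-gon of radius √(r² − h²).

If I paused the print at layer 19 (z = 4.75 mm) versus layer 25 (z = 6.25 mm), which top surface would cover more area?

Layer 19 (z = 4.75): the sphere: section is a regular 6-gon, circumradius = √(r²−h²) = √(4.5²−0.25²) = 4.493 (area = (6/2)·4.493²·sin(360°/6) = 52.45 mm²); (whole slice rotated 40° about Z — lengths, areas and connectivity unchanged). So its area = 52.45 mm². Layer 25 (z = 6.25): the r=4.5 sphere contributes a regular 6-gon of circumradius √(4.5²−1.75²) = 4.146 (area = (6/2)·4.146²·sin(360°/6) = 44.65 mm²); (rotated 40° about Z; rotation is an isometry so areas/perimeters/island counts are preserved). So its area = 44.65 mm². Layer 19 is larger (52.45 vs 44.65 mm²).

layer 19 (z = 4.75 mm)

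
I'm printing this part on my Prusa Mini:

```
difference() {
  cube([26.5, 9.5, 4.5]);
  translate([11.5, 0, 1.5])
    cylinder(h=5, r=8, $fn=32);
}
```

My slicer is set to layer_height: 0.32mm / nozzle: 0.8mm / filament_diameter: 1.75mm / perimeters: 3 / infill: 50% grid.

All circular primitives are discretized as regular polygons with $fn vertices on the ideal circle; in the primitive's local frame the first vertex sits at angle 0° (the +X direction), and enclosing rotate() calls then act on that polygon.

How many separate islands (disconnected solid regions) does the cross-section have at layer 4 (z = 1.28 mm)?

1

At z = 1.28 mm: the cube is present — its section is the full 26.5×9.5 rectangle; the cylinder at (11.5, 0) does not reach this height (z outside [1.5, 6.5]); Taking the first minus the rest: none of the subtracted shapes is present at this height, so the 26.5×9.5 cube is unchanged — 1 connected region. Overall, the cross-section is a single solid region. Island count = 1.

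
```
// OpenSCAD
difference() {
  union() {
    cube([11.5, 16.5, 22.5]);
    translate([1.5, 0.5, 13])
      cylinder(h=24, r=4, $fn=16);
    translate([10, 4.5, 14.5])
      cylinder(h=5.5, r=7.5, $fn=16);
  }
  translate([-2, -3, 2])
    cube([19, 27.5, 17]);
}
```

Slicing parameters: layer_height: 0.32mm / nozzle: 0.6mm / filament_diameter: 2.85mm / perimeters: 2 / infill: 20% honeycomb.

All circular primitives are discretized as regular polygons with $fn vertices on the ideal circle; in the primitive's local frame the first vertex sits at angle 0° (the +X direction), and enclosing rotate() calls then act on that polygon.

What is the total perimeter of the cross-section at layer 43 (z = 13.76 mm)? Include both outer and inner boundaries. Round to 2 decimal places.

At z = 13.76 mm: the 11.5×16.5 cube contributes its full rectangle (perimeter 56.00 mm); the cylinder at (1.5, 0.5): section is a regular 16-gon, circumradius r=4 (perimeter = 2·16·4.000·sin(180°/16) = 24.97 mm); the cylinder at (10, 4.5) is not intersected at this z (z outside [14.5, 20]); Combining (union): the regions partially overlap (shared area 20.75 mm²), so the edge portions inside another operand are dropped and the merged outline is re-measured after clipping — boundary = 63.09 mm; the 19×27.5 cube at (-2, -3) contributes its full rectangle (perimeter 93.00 mm); After the difference (first − rest): starting from the result so far, the 19×27.5 cube at (-2, -3) partially overlaps it — only the 215.74 mm² overlap (of its 522.50 mm²) is removed, clipping the outline — boundary = 14.94 mm. Overall, the cross-section has 2 separate islands. Total boundary length (outer) = 14.94 mm.

14.94 mm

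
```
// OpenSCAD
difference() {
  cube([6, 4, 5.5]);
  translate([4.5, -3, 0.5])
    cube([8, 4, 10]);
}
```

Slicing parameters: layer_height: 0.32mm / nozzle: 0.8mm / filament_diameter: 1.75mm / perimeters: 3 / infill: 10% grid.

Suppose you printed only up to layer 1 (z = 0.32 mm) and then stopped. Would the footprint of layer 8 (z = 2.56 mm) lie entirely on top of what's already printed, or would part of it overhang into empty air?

entirely on top

Compare the two slices. At z = 0.32: the cube is present — its section is the full 6×4 rectangle (area 24.00 mm²); the cube at (4.5, -3) does not reach this height (z outside [0.5, 10.5]); After the difference (first − rest): none of the subtracted shapes is present at this height, so the 6×4 cube is unchanged — area = 24.00 mm². At z = 2.56: the cube is present — its section is the full 6×4 rectangle (area 24.00 mm²); the cube at (4.5, -3) (footprint 8×4) is included at this height (area 32.00 mm²); After the difference (first − rest): starting from the 6×4 cube (24.00 mm²), the 8×4 cube at (4.5, -3) partially overlaps it — only the 1.50 mm² overlap (of its 32.00 mm²) is removed, clipping the outline — area = 22.50 mm². Checking containment: the cross-section at z = 2.56 is a subset of the cross-section at z = 0.32.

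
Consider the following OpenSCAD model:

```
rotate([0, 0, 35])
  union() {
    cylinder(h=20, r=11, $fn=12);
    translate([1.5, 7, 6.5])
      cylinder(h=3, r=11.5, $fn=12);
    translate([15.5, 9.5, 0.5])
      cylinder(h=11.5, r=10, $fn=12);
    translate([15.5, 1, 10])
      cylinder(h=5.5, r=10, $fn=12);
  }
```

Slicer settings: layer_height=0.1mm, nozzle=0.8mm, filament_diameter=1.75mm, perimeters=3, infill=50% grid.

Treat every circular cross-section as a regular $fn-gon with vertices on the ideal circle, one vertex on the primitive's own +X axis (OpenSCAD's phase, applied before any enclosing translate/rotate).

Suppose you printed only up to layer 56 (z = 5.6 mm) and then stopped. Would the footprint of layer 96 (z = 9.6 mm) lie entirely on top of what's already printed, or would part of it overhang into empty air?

Compare the two slices. At z = 5.6: the r=11 cylinder contributes a regular 12-gon of circumradius 11 (area = (12/2)·11.000²·sin(360°/12) = 363.00 mm²); the cylinder at (1.5, 7) is not intersected at this z (z outside [6.5, 9.5]); the cylinder at (15.5, 9.5): section is a regular 12-gon, circumradius r=10 (area = (12/2)·10.000²·sin(360°/12) = 300.00 mm²); the cylinder at (15.5, 1) is absent (z outside [10, 15.5]); Taking the union: the regions partially overlap — summed areas 663.00 mm² minus the doubly-counted overlap 14.84 mm² gives 648.16 mm² — area = 648.16 mm²; (whole slice rotated 35° about Z — lengths, areas and connectivity unchanged). At z = 9.6: the r=11 cylinder contributes a regular 12-gon of circumradius 11 (area = (12/2)·11.000²·sin(360°/12) = 363.00 mm²); the cylinder at (1.5, 7) does not reach this height (z outside [6.5, 9.5]); the r=10 cylinder at (15.5, 9.5) contributes a regular 12-gon of circumradius 10 (area = (12/2)·10.000²·sin(360°/12) = 300.00 mm²); the cylinder at (15.5, 1) is absent (z outside [10, 15.5]); Taking the union: the regions partially overlap — summed areas 663.00 mm² minus the doubly-counted overlap 14.84 mm² gives 648.16 mm² — area = 648.16 mm²; (rotated 35° about Z; rotation is an isometry so areas/perimeters/island counts are preserved). Checking containment: the cross-section at z = 9.6 is a subset of the cross-section at z = 5.6.

entirely on top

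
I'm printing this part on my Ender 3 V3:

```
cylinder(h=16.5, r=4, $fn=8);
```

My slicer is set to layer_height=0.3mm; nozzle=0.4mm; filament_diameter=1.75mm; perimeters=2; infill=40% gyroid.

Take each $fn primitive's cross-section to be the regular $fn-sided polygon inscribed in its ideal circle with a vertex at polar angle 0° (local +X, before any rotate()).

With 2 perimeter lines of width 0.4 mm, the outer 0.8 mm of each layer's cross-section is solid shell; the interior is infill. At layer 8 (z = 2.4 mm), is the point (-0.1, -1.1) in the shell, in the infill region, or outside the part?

infill

At z = 2.4 mm: the r=4 cylinder gives a regular 8-gon of circumradius 4 (constant along its height). Overall, the cross-section is a single solid region. The nearest boundary edge runs (-2.83, -2.83)→(-0.00, -4.00); distance from the point to it = 2.64 mm. The point is inside the cross-section and 2.64 mm from the nearest boundary — more than the 0.8 mm shell width (2 × 0.4), so it's in the infill interior.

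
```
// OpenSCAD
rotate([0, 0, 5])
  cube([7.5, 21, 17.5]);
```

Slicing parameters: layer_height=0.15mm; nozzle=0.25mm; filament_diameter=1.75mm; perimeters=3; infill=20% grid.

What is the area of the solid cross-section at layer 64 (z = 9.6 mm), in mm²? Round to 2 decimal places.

157.50 mm²

At z = 9.6 mm: the cube (footprint 7.5×21) is included at this height (area 157.50 mm²); (rotated 5° about Z; rotation is an isometry so areas/perimeters/island counts are preserved). Overall, the cross-section is a single solid region. Net area = 157.50 mm².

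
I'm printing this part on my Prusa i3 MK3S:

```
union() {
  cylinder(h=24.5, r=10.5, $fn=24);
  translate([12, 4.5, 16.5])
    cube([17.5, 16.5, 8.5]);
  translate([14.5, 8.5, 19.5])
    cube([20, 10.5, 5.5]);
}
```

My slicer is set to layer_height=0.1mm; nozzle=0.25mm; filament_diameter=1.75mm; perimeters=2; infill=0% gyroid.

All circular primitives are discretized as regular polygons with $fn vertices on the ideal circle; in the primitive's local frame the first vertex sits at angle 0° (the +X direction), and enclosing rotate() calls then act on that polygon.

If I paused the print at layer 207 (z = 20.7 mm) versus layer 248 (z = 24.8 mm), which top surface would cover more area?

Layer 207 (z = 20.7): the r=10.5 cylinder gives a regular 24-gon of circumradius 10.5 (constant along its height) (area = (24/2)·10.500²·sin(360°/24) = 342.42 mm²); the cube at (12, 4.5) is present — its section is the full 17.5×16.5 rectangle (area 288.75 mm²); the cube at (14.5, 8.5) is present — its section is the full 20×10.5 rectangle (area 210.00 mm²); Taking the union: the regions partially overlap — summed areas 841.17 mm² minus the doubly-counted overlap 157.50 mm² gives 683.67 mm² — area = 683.67 mm². So its area = 683.67 mm². Layer 248 (z = 24.8): the cylinder is not intersected at this z (z outside [0, 24.5]); the 17.5×16.5 cube at (12, 4.5) contributes its full rectangle (area 288.75 mm²); the cube at (14.5, 8.5) (footprint 20×10.5) is included at this height (area 210.00 mm²); Merging all regions: the regions partially overlap — summed areas 498.75 mm² minus the doubly-counted overlap 157.50 mm² gives 341.25 mm² — area = 341.25 mm². So its area = 341.25 mm². Layer 207 is larger (683.67 vs 341.25 mm²).

layer 207 (z = 20.7 mm)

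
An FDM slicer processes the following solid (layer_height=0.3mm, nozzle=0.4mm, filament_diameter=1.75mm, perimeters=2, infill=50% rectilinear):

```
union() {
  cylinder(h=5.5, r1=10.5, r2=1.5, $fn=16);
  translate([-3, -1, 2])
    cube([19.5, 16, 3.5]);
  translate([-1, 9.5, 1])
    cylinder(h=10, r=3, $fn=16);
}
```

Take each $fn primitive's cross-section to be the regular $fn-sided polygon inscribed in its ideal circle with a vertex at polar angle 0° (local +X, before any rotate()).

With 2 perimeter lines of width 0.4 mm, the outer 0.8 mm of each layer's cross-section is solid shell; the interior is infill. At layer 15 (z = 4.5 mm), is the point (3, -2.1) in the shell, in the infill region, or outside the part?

outside

At z = 4.5 mm: the cone contributes a regular 16-gon of circumradius 3.136 (interpolated between r1=10.5 and r2=1.5 at t=0.818); the cube at (-3, -1) (footprint 19.5×16) is included at this height; the cylinder at (-1, 9.5): section is a regular 16-gon, circumradius r=3; Taking the union: the regions partially overlap (shared area 45.68 mm²), so overlapping operands fuse into one piece — 1 connected region. Overall, the cross-section is a single solid region. The nearest boundary edge runs (2.90, -1.20)→(2.22, -2.22); distance from the point to it = 0.59 mm. The point is not inside any of the regions above, so it lies outside the cross-section (0.59 mm from the nearest boundary).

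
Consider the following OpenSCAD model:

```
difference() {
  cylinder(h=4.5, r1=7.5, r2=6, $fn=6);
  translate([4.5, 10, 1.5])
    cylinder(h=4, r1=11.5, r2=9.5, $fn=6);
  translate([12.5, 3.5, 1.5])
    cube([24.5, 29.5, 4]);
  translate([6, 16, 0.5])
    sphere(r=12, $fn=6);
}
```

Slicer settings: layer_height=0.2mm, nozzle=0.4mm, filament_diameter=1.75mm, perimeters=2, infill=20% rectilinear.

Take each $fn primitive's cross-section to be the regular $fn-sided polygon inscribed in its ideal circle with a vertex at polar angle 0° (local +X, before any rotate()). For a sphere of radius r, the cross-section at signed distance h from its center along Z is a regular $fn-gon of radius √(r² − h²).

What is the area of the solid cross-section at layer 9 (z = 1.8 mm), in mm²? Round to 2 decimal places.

77.89 mm²

At z = 1.8 mm: the cone contributes a regular 6-gon of circumradius 6.900 (interpolated between r1=7.5 and r2=6 at t=0.400) (area = (6/2)·6.900²·sin(360°/6) = 123.69 mm²); the cone at (4.5, 10) (r1=11.5→r2=9.5) has section circumradius 11.350 here — a regular 6-gon (area = (6/2)·11.350²·sin(360°/6) = 334.69 mm²); the 24.5×29.5 cube at (12.5, 3.5) contributes its full rectangle (area 722.75 mm²); the sphere at (6, 16): section is a regular 6-gon, circumradius = √(r²−h²) = √(12²−1.3²) = 11.929 (area = (6/2)·11.929²·sin(360°/6) = 369.73 mm²); Subtracting the remaining from the first: starting from the cone (123.69 mm²), the cone at (4.5, 10) partially overlaps it — only the 45.80 mm² overlap (of its 334.69 mm²) is removed, clipping the outline; the 24.5×29.5 cube at (12.5, 3.5) misses the remaining region (no effect); the r=12 sphere at (6, 16) misses the remaining region (no effect) — area = 77.89 mm². Overall, the cross-section is a single solid region. Net area = 77.89 mm².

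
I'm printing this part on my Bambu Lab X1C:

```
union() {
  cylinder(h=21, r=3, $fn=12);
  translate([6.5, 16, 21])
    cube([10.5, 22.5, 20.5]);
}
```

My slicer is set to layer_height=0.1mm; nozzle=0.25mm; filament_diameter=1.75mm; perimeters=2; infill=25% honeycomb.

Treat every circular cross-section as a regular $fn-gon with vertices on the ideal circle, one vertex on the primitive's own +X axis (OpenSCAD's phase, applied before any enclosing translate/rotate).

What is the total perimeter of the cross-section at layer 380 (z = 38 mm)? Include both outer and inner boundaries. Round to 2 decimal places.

66.00 mm

At z = 38 mm: the cylinder is not intersected at this z (z outside [0, 21]); the 10.5×22.5 cube at (6.5, 16) contributes its full rectangle (perimeter 66.00 mm); Taking the union: only the 10.5×22.5 cube at (6.5, 16) is present, so the union is just that shape — boundary = 66.00 mm. Overall, the cross-section is a single solid region. Total boundary length (outer) = 66.00 mm.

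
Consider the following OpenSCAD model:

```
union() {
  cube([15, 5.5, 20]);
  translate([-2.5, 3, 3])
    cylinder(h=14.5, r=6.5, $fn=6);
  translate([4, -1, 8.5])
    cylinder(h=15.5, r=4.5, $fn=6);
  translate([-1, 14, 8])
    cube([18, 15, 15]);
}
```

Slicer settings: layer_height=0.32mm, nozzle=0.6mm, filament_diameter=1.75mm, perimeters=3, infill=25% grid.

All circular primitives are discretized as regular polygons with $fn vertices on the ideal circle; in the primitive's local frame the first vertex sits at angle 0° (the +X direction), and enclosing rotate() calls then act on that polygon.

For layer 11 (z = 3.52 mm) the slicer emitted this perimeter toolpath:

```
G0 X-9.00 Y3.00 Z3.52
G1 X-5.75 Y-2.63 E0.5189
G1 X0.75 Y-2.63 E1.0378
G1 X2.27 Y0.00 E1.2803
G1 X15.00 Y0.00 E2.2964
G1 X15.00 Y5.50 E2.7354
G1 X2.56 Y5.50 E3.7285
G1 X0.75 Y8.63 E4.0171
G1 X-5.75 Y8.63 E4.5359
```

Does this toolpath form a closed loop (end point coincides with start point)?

Start point (G0): (-9.00, 3.00). End point (last G1): the path does not return to the start — open.

no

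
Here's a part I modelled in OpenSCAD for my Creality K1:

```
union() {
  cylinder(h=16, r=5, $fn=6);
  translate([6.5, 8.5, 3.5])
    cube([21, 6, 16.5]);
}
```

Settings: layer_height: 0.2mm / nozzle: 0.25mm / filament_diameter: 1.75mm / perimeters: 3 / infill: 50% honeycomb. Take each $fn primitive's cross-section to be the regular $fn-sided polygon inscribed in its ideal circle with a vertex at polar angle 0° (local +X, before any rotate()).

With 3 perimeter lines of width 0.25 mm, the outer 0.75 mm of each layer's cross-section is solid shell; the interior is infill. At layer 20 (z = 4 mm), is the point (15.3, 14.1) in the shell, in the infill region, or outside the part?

shell

At z = 4 mm: the r=5 cylinder gives a regular 6-gon of circumradius 5 (constant along its height); the 21×6 cube at (6.5, 8.5) contributes its full rectangle; Taking the union: the 2 present regions are separate (no shared area or edge), so areas and boundary lengths simply add and each stays a separate island — 2 connected regions. Overall, the cross-section has 2 separate islands. The nearest boundary edge runs (6.50, 14.50)→(27.50, 14.50); distance from the point to it = 0.40 mm. (Shell/infill is judged within the island containing the point — the largest one.) The point is inside the cross-section, 0.40 mm from the nearest boundary — within the 0.75 mm shell band (3 × 0.25).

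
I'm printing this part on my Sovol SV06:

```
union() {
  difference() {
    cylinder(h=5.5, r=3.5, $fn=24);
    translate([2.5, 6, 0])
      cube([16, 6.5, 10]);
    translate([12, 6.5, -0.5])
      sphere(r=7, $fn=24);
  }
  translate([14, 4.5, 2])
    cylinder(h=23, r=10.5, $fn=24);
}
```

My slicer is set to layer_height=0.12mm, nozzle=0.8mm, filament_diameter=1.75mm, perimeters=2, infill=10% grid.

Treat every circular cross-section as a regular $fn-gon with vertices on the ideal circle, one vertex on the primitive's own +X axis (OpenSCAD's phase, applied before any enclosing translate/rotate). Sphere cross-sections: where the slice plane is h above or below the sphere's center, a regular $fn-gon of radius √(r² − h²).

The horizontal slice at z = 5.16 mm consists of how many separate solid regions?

2

At z = 5.16 mm: the r=3.5 cylinder gives a regular 24-gon of circumradius 3.5 (constant along its height); the 16×6.5 cube at (2.5, 6) contributes its full rectangle; the r=7 sphere at (12, 6.5) contributes a regular 24-gon of circumradius √(7²−5.66²) = 4.119; After the difference (first − rest): starting from the r=3.5 cylinder, the 16×6.5 cube at (2.5, 6) misses the remaining region (no effect); the r=7 sphere at (12, 6.5) misses the remaining region (no effect) — 1 connected region; the cylinder at (14, 4.5): section is a regular 24-gon, circumradius r=10.5; Combining (union): the 2 present regions are separate (no shared area or edge), so areas and boundary lengths simply add and each stays a separate island — 2 connected regions. The result has 2 disconnected regions.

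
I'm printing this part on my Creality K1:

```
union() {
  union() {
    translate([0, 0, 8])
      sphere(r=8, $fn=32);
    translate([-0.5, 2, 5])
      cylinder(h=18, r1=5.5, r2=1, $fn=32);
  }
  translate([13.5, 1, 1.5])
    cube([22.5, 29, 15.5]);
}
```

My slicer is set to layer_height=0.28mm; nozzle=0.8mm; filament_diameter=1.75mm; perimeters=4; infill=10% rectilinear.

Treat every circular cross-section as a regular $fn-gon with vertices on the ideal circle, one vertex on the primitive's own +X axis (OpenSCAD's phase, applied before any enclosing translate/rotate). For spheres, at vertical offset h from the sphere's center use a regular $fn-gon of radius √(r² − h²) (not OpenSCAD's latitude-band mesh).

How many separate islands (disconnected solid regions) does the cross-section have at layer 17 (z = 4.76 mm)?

2

At z = 4.76 mm: the r=8 sphere contributes a regular 32-gon of circumradius √(8²−3.24²) = 7.315; the cone at (-0.5, 2) does not reach this height (z outside [5, 23]); Merging all regions: only the r=8 sphere is present, so the union is just that shape — 1 connected region; the 22.5×29 cube at (13.5, 1) contributes its full rectangle; Combining (union): the 2 present regions are separate (no shared area or edge), so areas and boundary lengths simply add and each stays a separate island — 2 connected regions. Overall, the cross-section has 2 separate islands. Island count = 2.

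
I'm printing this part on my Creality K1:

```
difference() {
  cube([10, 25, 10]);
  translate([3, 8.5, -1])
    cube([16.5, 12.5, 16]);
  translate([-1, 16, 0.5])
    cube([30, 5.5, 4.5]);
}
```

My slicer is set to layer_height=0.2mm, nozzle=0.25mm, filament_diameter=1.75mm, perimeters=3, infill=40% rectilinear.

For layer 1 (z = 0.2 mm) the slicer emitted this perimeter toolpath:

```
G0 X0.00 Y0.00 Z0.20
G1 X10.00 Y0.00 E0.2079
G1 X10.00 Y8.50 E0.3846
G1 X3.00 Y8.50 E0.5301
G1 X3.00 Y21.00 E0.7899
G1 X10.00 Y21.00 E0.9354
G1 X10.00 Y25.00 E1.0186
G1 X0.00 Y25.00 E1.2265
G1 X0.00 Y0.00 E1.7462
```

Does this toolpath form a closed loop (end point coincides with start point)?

Start point (G0): (0.00, 0.00). End point (last G1): the path returns to the start — closed.

yes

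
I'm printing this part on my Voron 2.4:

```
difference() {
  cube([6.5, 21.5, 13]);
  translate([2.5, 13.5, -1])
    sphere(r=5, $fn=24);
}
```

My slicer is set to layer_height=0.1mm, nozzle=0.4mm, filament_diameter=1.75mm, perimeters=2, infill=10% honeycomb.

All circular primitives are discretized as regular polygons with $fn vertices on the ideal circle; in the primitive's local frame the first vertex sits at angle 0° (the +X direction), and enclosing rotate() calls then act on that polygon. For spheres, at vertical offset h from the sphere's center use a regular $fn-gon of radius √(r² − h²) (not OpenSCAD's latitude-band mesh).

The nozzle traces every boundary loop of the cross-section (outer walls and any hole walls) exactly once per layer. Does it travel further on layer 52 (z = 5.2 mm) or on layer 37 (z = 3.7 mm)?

layer 37 (z = 3.7 mm)

Layer 52 (z = 5.2): the 6.5×21.5 cube contributes its full rectangle (perimeter 56.00 mm); the sphere at (2.5, 13.5) does not reach this height (|z−center|=6.200 > r=5); Subtracting the remaining from the first: none of the subtracted shapes is present at this height, so the 6.5×21.5 cube is unchanged — boundary = 56.00 mm. So its perimeter = 56.00 mm. Layer 37 (z = 3.7): the cube (footprint 6.5×21.5) is included at this height (perimeter 56.00 mm); the sphere at (2.5, 13.5): section is a regular 24-gon, circumradius = √(r²−h²) = √(5²−4.7²) = 1.706 (perimeter = 2·24·1.706·sin(180°/24) = 10.69 mm); After the difference (first − rest): starting from the 6.5×21.5 cube, the r=5 sphere at (2.5, 13.5) lies wholly inside it (removes its full 9.04 mm² and its 10.69 mm outline becomes a hole wall) — boundary (outer + 1 inner loop) = 66.69 mm. So its perimeter = 66.69 mm. Layer 37 is larger (66.69 vs 56.00 mm).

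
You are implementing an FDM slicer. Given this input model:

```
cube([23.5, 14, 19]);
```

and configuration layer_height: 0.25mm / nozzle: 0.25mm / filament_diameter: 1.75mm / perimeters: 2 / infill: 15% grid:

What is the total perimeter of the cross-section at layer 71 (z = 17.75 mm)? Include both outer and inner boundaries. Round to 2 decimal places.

At z = 17.75 mm: the 23.5×14 cube contributes its full rectangle (perimeter 75.00 mm). Overall, the cross-section is a single solid region. Total boundary length (outer) = 75.00 mm.

75.00 mm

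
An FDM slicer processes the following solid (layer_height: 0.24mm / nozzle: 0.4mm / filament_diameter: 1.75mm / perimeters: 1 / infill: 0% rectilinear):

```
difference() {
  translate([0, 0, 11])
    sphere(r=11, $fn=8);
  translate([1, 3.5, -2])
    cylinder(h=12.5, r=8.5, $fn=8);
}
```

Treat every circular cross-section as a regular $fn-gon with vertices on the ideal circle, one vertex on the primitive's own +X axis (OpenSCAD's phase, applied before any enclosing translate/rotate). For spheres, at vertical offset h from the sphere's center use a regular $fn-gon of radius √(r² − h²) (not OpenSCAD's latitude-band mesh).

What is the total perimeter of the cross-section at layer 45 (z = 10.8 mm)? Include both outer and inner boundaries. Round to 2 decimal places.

67.34 mm

At z = 10.8 mm: the r=11 sphere contributes a regular 8-gon of circumradius √(11²−0.2²) = 10.998 (perimeter = 2·8·10.998·sin(180°/8) = 67.34 mm); the cylinder at (1, 3.5) does not reach this height (z outside [-2, 10.5]); After the difference (first − rest): none of the subtracted shapes is present at this height, so the r=11 sphere is unchanged — boundary = 67.34 mm. Overall, the cross-section is a single solid region. Total boundary length (outer) = 67.34 mm.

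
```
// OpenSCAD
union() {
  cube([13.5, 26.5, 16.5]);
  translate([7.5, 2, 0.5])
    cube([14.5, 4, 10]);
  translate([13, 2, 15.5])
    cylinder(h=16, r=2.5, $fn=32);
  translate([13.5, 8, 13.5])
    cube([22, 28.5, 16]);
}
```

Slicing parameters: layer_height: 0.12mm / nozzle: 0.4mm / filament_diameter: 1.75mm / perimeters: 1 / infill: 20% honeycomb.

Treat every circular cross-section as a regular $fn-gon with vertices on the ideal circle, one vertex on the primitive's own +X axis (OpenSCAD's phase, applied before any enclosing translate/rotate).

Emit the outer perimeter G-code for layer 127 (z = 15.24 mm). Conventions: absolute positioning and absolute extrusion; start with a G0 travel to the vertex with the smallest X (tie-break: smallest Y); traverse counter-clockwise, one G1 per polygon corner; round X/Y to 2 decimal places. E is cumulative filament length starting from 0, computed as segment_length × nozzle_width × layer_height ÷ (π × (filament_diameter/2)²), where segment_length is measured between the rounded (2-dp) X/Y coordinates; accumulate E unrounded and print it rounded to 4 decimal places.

At z = 15.24 mm: the cube (footprint 13.5×26.5) is included at this height; the cube at (7.5, 2) is not intersected at this z (z outside [0.5, 10.5]); the cylinder at (13, 2) is not intersected at this z (z outside [15.5, 31.5]); the 22×28.5 cube at (13.5, 8) contributes its full rectangle; Taking the union: the 2 present regions share edge segments without overlapping in area, so areas simply add but the touching pieces fuse into one outline (the shared edge portions become interior and drop out of the boundary) — 1 connected region. The outline is a single polygon with 8 vertices. Extrusion per mm of travel: 0.4 × 0.12 / (π × 0.875²) = 0.019956. Accumulating E over each segment gives final E = 2.8737.

G0 X0.00 Y0.00 Z15.24
G1 X13.50 Y0.00 E0.2694
G1 X13.50 Y8.00 E0.4291
G1 X35.50 Y8.00 E0.8681
G1 X35.50 Y36.50 E1.4368
G1 X13.50 Y36.50 E1.8759
G1 X13.50 Y26.50 E2.0754
G1 X0.00 Y26.50 E2.3448
G1 X0.00 Y0.00 E2.8737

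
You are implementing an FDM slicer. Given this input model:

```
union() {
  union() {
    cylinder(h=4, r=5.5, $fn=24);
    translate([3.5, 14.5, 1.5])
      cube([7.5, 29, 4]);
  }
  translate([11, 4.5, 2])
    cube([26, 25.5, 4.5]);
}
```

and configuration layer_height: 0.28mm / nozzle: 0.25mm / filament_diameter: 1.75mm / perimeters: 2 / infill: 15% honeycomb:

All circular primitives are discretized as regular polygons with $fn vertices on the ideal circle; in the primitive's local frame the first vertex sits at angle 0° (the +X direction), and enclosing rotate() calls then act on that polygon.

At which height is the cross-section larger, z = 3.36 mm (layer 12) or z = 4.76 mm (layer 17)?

Layer 12 (z = 3.36): the r=5.5 cylinder contributes a regular 24-gon of circumradius 5.5 (area = (24/2)·5.500²·sin(360°/24) = 93.95 mm²); the cube at (3.5, 14.5) is present — its section is the full 7.5×29 rectangle (area 217.50 mm²); Taking the union: the 2 present regions are separate (no shared area or edge), so areas and boundary lengths simply add and each stays a separate island — area = 311.45 mm²; the cube at (11, 4.5) is present — its section is the full 26×25.5 rectangle (area 663.00 mm²); Taking the union: the 2 present regions share edge segments without overlapping in area, so areas simply add but the touching pieces fuse into one outline (the shared edge portions become interior and drop out of the boundary) — area = 974.45 mm². So its area = 974.45 mm². Layer 17 (z = 4.76): the cylinder is not intersected at this z (z outside [0, 4]); the cube at (3.5, 14.5) (footprint 7.5×29) is included at this height (area 217.50 mm²); Merging all regions: only the 7.5×29 cube at (3.5, 14.5) is present, so the union is just that shape — area = 217.50 mm²; the cube at (11, 4.5) is present — its section is the full 26×25.5 rectangle (area 663.00 mm²); Combining (union): the 2 present regions share edge segments without overlapping in area, so areas simply add but the touching pieces fuse into one outline (the shared edge portions become interior and drop out of the boundary) — area = 880.50 mm². So its area = 880.50 mm². Layer 12 is larger (974.45 vs 880.50 mm²).

layer 12 (z = 3.36 mm)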